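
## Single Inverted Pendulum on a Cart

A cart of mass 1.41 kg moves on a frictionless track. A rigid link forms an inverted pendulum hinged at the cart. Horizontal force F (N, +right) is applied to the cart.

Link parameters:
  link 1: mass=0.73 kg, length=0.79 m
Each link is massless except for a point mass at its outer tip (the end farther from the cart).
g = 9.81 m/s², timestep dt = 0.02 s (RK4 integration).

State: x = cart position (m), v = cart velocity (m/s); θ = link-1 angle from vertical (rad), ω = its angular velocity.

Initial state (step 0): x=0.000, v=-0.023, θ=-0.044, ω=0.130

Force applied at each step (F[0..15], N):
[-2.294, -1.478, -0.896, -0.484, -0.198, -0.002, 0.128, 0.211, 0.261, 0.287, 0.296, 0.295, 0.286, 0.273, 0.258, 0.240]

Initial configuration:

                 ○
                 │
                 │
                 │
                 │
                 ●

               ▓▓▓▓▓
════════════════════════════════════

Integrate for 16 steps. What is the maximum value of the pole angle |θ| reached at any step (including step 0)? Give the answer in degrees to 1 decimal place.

Answer: 2.5°

Derivation:
apply F[0]=-2.294 → step 1: x=-0.001, v=-0.051, θ=-0.041, ω=0.155
apply F[1]=-1.478 → step 2: x=-0.002, v=-0.068, θ=-0.038, ω=0.167
apply F[2]=-0.896 → step 3: x=-0.003, v=-0.077, θ=-0.035, ω=0.169
apply F[3]=-0.484 → step 4: x=-0.005, v=-0.081, θ=-0.031, ω=0.165
apply F[4]=-0.198 → step 5: x=-0.007, v=-0.081, θ=-0.028, ω=0.158
apply F[5]=-0.002 → step 6: x=-0.008, v=-0.078, θ=-0.025, ω=0.148
apply F[6]=+0.128 → step 7: x=-0.010, v=-0.074, θ=-0.022, ω=0.137
apply F[7]=+0.211 → step 8: x=-0.011, v=-0.069, θ=-0.019, ω=0.125
apply F[8]=+0.261 → step 9: x=-0.012, v=-0.063, θ=-0.017, ω=0.114
apply F[9]=+0.287 → step 10: x=-0.014, v=-0.057, θ=-0.015, ω=0.102
apply F[10]=+0.296 → step 11: x=-0.015, v=-0.052, θ=-0.013, ω=0.092
apply F[11]=+0.295 → step 12: x=-0.016, v=-0.046, θ=-0.011, ω=0.082
apply F[12]=+0.286 → step 13: x=-0.017, v=-0.041, θ=-0.010, ω=0.073
apply F[13]=+0.273 → step 14: x=-0.017, v=-0.036, θ=-0.008, ω=0.065
apply F[14]=+0.258 → step 15: x=-0.018, v=-0.032, θ=-0.007, ω=0.057
apply F[15]=+0.240 → step 16: x=-0.019, v=-0.028, θ=-0.006, ω=0.050
Max |angle| over trajectory = 0.044 rad = 2.5°.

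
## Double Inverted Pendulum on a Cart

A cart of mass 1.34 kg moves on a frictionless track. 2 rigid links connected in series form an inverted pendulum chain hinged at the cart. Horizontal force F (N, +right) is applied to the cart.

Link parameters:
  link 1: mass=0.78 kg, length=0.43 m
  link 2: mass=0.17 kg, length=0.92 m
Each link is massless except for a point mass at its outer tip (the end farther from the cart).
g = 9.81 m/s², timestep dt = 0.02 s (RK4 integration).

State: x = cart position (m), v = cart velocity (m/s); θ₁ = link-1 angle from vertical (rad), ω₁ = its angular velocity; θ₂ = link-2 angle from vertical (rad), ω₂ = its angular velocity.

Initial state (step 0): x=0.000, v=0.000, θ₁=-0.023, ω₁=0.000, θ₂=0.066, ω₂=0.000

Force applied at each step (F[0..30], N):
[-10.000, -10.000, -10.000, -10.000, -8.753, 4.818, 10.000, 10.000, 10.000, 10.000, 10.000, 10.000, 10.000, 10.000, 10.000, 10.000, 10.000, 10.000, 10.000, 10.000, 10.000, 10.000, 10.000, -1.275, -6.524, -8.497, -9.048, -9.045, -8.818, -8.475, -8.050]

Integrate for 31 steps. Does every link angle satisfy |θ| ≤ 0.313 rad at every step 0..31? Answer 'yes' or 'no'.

Answer: yes

Derivation:
apply F[0]=-10.000 → step 1: x=-0.001, v=-0.146, θ₁=-0.020, ω₁=0.321, θ₂=0.066, ω₂=0.023
apply F[1]=-10.000 → step 2: x=-0.006, v=-0.293, θ₁=-0.010, ω₁=0.648, θ₂=0.067, ω₂=0.044
apply F[2]=-10.000 → step 3: x=-0.013, v=-0.442, θ₁=0.006, ω₁=0.986, θ₂=0.068, ω₂=0.062
apply F[3]=-10.000 → step 4: x=-0.024, v=-0.594, θ₁=0.029, ω₁=1.342, θ₂=0.069, ω₂=0.074
apply F[4]=-8.753 → step 5: x=-0.037, v=-0.730, θ₁=0.060, ω₁=1.675, θ₂=0.071, ω₂=0.080
apply F[5]=+4.818 → step 6: x=-0.051, v=-0.667, θ₁=0.092, ω₁=1.566, θ₂=0.073, ω₂=0.079
apply F[6]=+10.000 → step 7: x=-0.063, v=-0.532, θ₁=0.121, ω₁=1.306, θ₂=0.074, ω₂=0.071
apply F[7]=+10.000 → step 8: x=-0.072, v=-0.402, θ₁=0.144, ω₁=1.071, θ₂=0.075, ω₂=0.056
apply F[8]=+10.000 → step 9: x=-0.079, v=-0.275, θ₁=0.164, ω₁=0.858, θ₂=0.076, ω₂=0.034
apply F[9]=+10.000 → step 10: x=-0.083, v=-0.151, θ₁=0.179, ω₁=0.662, θ₂=0.077, ω₂=0.008
apply F[10]=+10.000 → step 11: x=-0.085, v=-0.029, θ₁=0.190, ω₁=0.479, θ₂=0.077, ω₂=-0.022
apply F[11]=+10.000 → step 12: x=-0.084, v=0.091, θ₁=0.198, ω₁=0.306, θ₂=0.076, ω₂=-0.056
apply F[12]=+10.000 → step 13: x=-0.081, v=0.210, θ₁=0.202, ω₁=0.139, θ₂=0.074, ω₂=-0.091
apply F[13]=+10.000 → step 14: x=-0.076, v=0.328, θ₁=0.204, ω₁=-0.024, θ₂=0.072, ω₂=-0.128
apply F[14]=+10.000 → step 15: x=-0.068, v=0.447, θ₁=0.201, ω₁=-0.188, θ₂=0.069, ω₂=-0.166
apply F[15]=+10.000 → step 16: x=-0.058, v=0.566, θ₁=0.196, ω₁=-0.356, θ₂=0.065, ω₂=-0.203
apply F[16]=+10.000 → step 17: x=-0.046, v=0.686, θ₁=0.187, ω₁=-0.530, θ₂=0.061, ω₂=-0.239
apply F[17]=+10.000 → step 18: x=-0.031, v=0.809, θ₁=0.175, ω₁=-0.715, θ₂=0.056, ω₂=-0.273
apply F[18]=+10.000 → step 19: x=-0.013, v=0.933, θ₁=0.158, ω₁=-0.913, θ₂=0.050, ω₂=-0.304
apply F[19]=+10.000 → step 20: x=0.007, v=1.061, θ₁=0.138, ω₁=-1.130, θ₂=0.044, ω₂=-0.332
apply F[20]=+10.000 → step 21: x=0.029, v=1.193, θ₁=0.113, ω₁=-1.368, θ₂=0.037, ω₂=-0.354
apply F[21]=+10.000 → step 22: x=0.055, v=1.329, θ₁=0.083, ω₁=-1.631, θ₂=0.030, ω₂=-0.370
apply F[22]=+10.000 → step 23: x=0.083, v=1.470, θ₁=0.048, ω₁=-1.925, θ₂=0.022, ω₂=-0.380
apply F[23]=-1.275 → step 24: x=0.112, v=1.448, θ₁=0.010, ω₁=-1.859, θ₂=0.014, ω₂=-0.382
apply F[24]=-6.524 → step 25: x=0.140, v=1.351, θ₁=-0.025, ω₁=-1.640, θ₂=0.007, ω₂=-0.378
apply F[25]=-8.497 → step 26: x=0.165, v=1.230, θ₁=-0.055, ω₁=-1.380, θ₂=-0.001, ω₂=-0.367
apply F[26]=-9.048 → step 27: x=0.189, v=1.104, θ₁=-0.080, ω₁=-1.125, θ₂=-0.008, ω₂=-0.351
apply F[27]=-9.045 → step 28: x=0.210, v=0.981, θ₁=-0.100, ω₁=-0.891, θ₂=-0.015, ω₂=-0.331
apply F[28]=-8.818 → step 29: x=0.228, v=0.865, θ₁=-0.116, ω₁=-0.681, θ₂=-0.021, ω₂=-0.306
apply F[29]=-8.475 → step 30: x=0.244, v=0.756, θ₁=-0.128, ω₁=-0.495, θ₂=-0.027, ω₂=-0.280
apply F[30]=-8.050 → step 31: x=0.258, v=0.655, θ₁=-0.136, ω₁=-0.333, θ₂=-0.032, ω₂=-0.252
Max |angle| over trajectory = 0.204 rad; bound = 0.313 → within bound.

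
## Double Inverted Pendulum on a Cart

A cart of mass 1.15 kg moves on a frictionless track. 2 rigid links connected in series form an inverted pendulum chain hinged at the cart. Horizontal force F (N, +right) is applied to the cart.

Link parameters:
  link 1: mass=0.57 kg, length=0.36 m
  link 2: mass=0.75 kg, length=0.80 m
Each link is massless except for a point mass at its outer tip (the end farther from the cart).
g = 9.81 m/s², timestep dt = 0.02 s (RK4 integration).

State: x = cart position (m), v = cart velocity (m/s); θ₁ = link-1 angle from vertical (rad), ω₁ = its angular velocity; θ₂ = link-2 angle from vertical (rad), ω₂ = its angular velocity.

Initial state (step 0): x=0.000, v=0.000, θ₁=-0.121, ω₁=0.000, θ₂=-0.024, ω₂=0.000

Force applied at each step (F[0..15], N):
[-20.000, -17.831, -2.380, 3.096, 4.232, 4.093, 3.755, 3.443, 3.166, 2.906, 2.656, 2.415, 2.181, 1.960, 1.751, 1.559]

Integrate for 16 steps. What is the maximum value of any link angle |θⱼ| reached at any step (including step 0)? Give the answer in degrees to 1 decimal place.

Answer: 6.9°

Derivation:
apply F[0]=-20.000 → step 1: x=-0.003, v=-0.317, θ₁=-0.114, ω₁=0.731, θ₂=-0.023, ω₂=0.063
apply F[1]=-17.831 → step 2: x=-0.012, v=-0.601, θ₁=-0.093, ω₁=1.396, θ₂=-0.022, ω₂=0.113
apply F[2]=-2.380 → step 3: x=-0.025, v=-0.626, θ₁=-0.065, ω₁=1.383, θ₂=-0.019, ω₂=0.144
apply F[3]=+3.096 → step 4: x=-0.036, v=-0.562, θ₁=-0.040, ω₁=1.154, θ₂=-0.016, ω₂=0.162
apply F[4]=+4.232 → step 5: x=-0.047, v=-0.482, θ₁=-0.019, ω₁=0.907, θ₂=-0.013, ω₂=0.170
apply F[5]=+4.093 → step 6: x=-0.056, v=-0.408, θ₁=-0.003, ω₁=0.697, θ₂=-0.009, ω₂=0.170
apply F[6]=+3.755 → step 7: x=-0.063, v=-0.344, θ₁=0.009, ω₁=0.527, θ₂=-0.006, ω₂=0.164
apply F[7]=+3.443 → step 8: x=-0.070, v=-0.287, θ₁=0.018, ω₁=0.390, θ₂=-0.003, ω₂=0.153
apply F[8]=+3.166 → step 9: x=-0.075, v=-0.237, θ₁=0.025, ω₁=0.279, θ₂=0.000, ω₂=0.140
apply F[9]=+2.906 → step 10: x=-0.079, v=-0.193, θ₁=0.030, ω₁=0.190, θ₂=0.003, ω₂=0.125
apply F[10]=+2.656 → step 11: x=-0.083, v=-0.154, θ₁=0.033, ω₁=0.118, θ₂=0.005, ω₂=0.110
apply F[11]=+2.415 → step 12: x=-0.085, v=-0.119, θ₁=0.035, ω₁=0.061, θ₂=0.007, ω₂=0.094
apply F[12]=+2.181 → step 13: x=-0.087, v=-0.089, θ₁=0.035, ω₁=0.016, θ₂=0.009, ω₂=0.079
apply F[13]=+1.960 → step 14: x=-0.089, v=-0.063, θ₁=0.035, ω₁=-0.019, θ₂=0.011, ω₂=0.064
apply F[14]=+1.751 → step 15: x=-0.090, v=-0.041, θ₁=0.035, ω₁=-0.045, θ₂=0.012, ω₂=0.051
apply F[15]=+1.559 → step 16: x=-0.091, v=-0.021, θ₁=0.034, ω₁=-0.065, θ₂=0.013, ω₂=0.038
Max |angle| over trajectory = 0.121 rad = 6.9°.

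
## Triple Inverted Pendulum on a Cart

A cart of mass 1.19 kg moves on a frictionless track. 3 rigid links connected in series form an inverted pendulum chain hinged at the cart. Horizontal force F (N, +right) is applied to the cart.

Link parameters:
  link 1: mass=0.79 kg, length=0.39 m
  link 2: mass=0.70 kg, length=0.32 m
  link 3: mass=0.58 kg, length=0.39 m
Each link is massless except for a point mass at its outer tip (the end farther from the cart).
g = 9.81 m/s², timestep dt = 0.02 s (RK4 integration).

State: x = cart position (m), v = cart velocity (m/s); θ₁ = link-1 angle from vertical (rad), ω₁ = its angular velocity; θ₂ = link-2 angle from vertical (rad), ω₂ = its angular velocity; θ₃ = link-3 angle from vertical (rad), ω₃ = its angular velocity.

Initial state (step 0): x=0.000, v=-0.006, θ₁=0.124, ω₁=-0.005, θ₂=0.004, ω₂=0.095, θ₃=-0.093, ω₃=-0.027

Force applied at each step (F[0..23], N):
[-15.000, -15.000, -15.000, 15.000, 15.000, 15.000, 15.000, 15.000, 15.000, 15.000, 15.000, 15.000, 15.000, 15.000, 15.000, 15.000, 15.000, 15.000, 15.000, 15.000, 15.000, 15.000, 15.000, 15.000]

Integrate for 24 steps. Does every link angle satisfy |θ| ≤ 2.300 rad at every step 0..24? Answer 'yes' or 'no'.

Answer: yes

Derivation:
apply F[0]=-15.000 → step 1: x=-0.003, v=-0.292, θ₁=0.133, ω₁=0.861, θ₂=0.005, ω₂=-0.019, θ₃=-0.094, ω₃=-0.096
apply F[1]=-15.000 → step 2: x=-0.012, v=-0.577, θ₁=0.159, ω₁=1.735, θ₂=0.003, ω₂=-0.138, θ₃=-0.097, ω₃=-0.158
apply F[2]=-15.000 → step 3: x=-0.026, v=-0.860, θ₁=0.202, ω₁=2.609, θ₂=-0.001, ω₂=-0.256, θ₃=-0.100, ω₃=-0.204
apply F[3]=+15.000 → step 4: x=-0.041, v=-0.674, θ₁=0.252, ω₁=2.412, θ₂=-0.008, ω₂=-0.531, θ₃=-0.105, ω₃=-0.279
apply F[4]=+15.000 → step 5: x=-0.053, v=-0.501, θ₁=0.299, ω₁=2.311, θ₂=-0.023, ω₂=-0.885, θ₃=-0.112, ω₃=-0.348
apply F[5]=+15.000 → step 6: x=-0.061, v=-0.337, θ₁=0.345, ω₁=2.283, θ₂=-0.044, ω₂=-1.309, θ₃=-0.119, ω₃=-0.405
apply F[6]=+15.000 → step 7: x=-0.067, v=-0.178, θ₁=0.391, ω₁=2.305, θ₂=-0.075, ω₂=-1.792, θ₃=-0.128, ω₃=-0.444
apply F[7]=+15.000 → step 8: x=-0.069, v=-0.020, θ₁=0.437, ω₁=2.351, θ₂=-0.116, ω₂=-2.316, θ₃=-0.137, ω₃=-0.463
apply F[8]=+15.000 → step 9: x=-0.067, v=0.141, θ₁=0.485, ω₁=2.398, θ₂=-0.168, ω₂=-2.867, θ₃=-0.146, ω₃=-0.464
apply F[9]=+15.000 → step 10: x=-0.063, v=0.304, θ₁=0.533, ω₁=2.423, θ₂=-0.231, ω₂=-3.427, θ₃=-0.155, ω₃=-0.452
apply F[10]=+15.000 → step 11: x=-0.055, v=0.472, θ₁=0.581, ω₁=2.411, θ₂=-0.305, ω₂=-3.986, θ₃=-0.164, ω₃=-0.438
apply F[11]=+15.000 → step 12: x=-0.044, v=0.642, θ₁=0.629, ω₁=2.349, θ₂=-0.390, ω₂=-4.540, θ₃=-0.173, ω₃=-0.436
apply F[12]=+15.000 → step 13: x=-0.029, v=0.812, θ₁=0.675, ω₁=2.231, θ₂=-0.487, ω₂=-5.088, θ₃=-0.182, ω₃=-0.462
apply F[13]=+15.000 → step 14: x=-0.012, v=0.980, θ₁=0.718, ω₁=2.052, θ₂=-0.594, ω₂=-5.636, θ₃=-0.192, ω₃=-0.534
apply F[14]=+15.000 → step 15: x=0.010, v=1.140, θ₁=0.757, ω₁=1.809, θ₂=-0.712, ω₂=-6.194, θ₃=-0.204, ω₃=-0.674
apply F[15]=+15.000 → step 16: x=0.034, v=1.290, θ₁=0.790, ω₁=1.500, θ₂=-0.842, ω₂=-6.770, θ₃=-0.219, ω₃=-0.909
apply F[16]=+15.000 → step 17: x=0.061, v=1.424, θ₁=0.816, ω₁=1.124, θ₂=-0.983, ω₂=-7.373, θ₃=-0.241, ω₃=-1.270
apply F[17]=+15.000 → step 18: x=0.091, v=1.535, θ₁=0.834, ω₁=0.688, θ₂=-1.137, ω₂=-8.006, θ₃=-0.271, ω₃=-1.794
apply F[18]=+15.000 → step 19: x=0.122, v=1.619, θ₁=0.843, ω₁=0.206, θ₂=-1.304, ω₂=-8.660, θ₃=-0.314, ω₃=-2.526
apply F[19]=+15.000 → step 20: x=0.155, v=1.668, θ₁=0.843, ω₁=-0.290, θ₂=-1.483, ω₂=-9.308, θ₃=-0.374, ω₃=-3.513
apply F[20]=+15.000 → step 21: x=0.189, v=1.676, θ₁=0.832, ω₁=-0.743, θ₂=-1.675, ω₂=-9.877, θ₃=-0.456, ω₃=-4.791
apply F[21]=+15.000 → step 22: x=0.222, v=1.641, θ₁=0.814, ω₁=-1.064, θ₂=-1.877, ω₂=-10.236, θ₃=-0.567, ω₃=-6.366
apply F[22]=+15.000 → step 23: x=0.254, v=1.571, θ₁=0.791, ω₁=-1.152, θ₂=-2.082, ω₂=-10.179, θ₃=-0.713, ω₃=-8.170
apply F[23]=+15.000 → step 24: x=0.285, v=1.488, θ₁=0.770, ω₁=-0.948, θ₂=-2.280, ω₂=-9.482, θ₃=-0.895, ω₃=-10.038
Max |angle| over trajectory = 2.280 rad; bound = 2.300 → within bound.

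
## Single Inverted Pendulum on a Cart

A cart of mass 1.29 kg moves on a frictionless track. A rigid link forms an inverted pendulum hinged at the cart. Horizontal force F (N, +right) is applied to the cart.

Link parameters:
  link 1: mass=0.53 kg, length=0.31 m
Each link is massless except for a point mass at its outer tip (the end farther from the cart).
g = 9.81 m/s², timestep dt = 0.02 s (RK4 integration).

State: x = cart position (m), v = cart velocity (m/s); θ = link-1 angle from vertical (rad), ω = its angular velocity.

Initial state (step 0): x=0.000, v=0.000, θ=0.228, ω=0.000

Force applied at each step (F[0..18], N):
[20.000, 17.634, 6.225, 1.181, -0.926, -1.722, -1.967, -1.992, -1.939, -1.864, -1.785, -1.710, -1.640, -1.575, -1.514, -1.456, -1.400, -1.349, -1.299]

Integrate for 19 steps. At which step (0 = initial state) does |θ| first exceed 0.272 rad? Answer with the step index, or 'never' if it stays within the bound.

apply F[0]=+20.000 → step 1: x=0.003, v=0.287, θ=0.220, ω=-0.760
apply F[1]=+17.634 → step 2: x=0.011, v=0.540, θ=0.199, ω=-1.426
apply F[2]=+6.225 → step 3: x=0.023, v=0.622, θ=0.169, ω=-1.570
apply F[3]=+1.181 → step 4: x=0.035, v=0.629, θ=0.138, ω=-1.496
apply F[4]=-0.926 → step 5: x=0.048, v=0.605, θ=0.110, ω=-1.343
apply F[5]=-1.722 → step 6: x=0.059, v=0.571, θ=0.085, ω=-1.172
apply F[6]=-1.967 → step 7: x=0.070, v=0.535, θ=0.063, ω=-1.010
apply F[7]=-1.992 → step 8: x=0.081, v=0.500, θ=0.044, ω=-0.863
apply F[8]=-1.939 → step 9: x=0.090, v=0.467, θ=0.028, ω=-0.735
apply F[9]=-1.864 → step 10: x=0.099, v=0.437, θ=0.015, ω=-0.623
apply F[10]=-1.785 → step 11: x=0.108, v=0.408, θ=0.003, ω=-0.526
apply F[11]=-1.710 → step 12: x=0.116, v=0.382, θ=-0.007, ω=-0.442
apply F[12]=-1.640 → step 13: x=0.123, v=0.357, θ=-0.015, ω=-0.369
apply F[13]=-1.575 → step 14: x=0.130, v=0.334, θ=-0.021, ω=-0.307
apply F[14]=-1.514 → step 15: x=0.137, v=0.313, θ=-0.027, ω=-0.253
apply F[15]=-1.456 → step 16: x=0.143, v=0.293, θ=-0.032, ω=-0.206
apply F[16]=-1.400 → step 17: x=0.148, v=0.274, θ=-0.035, ω=-0.166
apply F[17]=-1.349 → step 18: x=0.154, v=0.256, θ=-0.038, ω=-0.131
apply F[18]=-1.299 → step 19: x=0.159, v=0.239, θ=-0.041, ω=-0.101
max |θ| = 0.228 ≤ 0.272 over all 20 states.

Answer: never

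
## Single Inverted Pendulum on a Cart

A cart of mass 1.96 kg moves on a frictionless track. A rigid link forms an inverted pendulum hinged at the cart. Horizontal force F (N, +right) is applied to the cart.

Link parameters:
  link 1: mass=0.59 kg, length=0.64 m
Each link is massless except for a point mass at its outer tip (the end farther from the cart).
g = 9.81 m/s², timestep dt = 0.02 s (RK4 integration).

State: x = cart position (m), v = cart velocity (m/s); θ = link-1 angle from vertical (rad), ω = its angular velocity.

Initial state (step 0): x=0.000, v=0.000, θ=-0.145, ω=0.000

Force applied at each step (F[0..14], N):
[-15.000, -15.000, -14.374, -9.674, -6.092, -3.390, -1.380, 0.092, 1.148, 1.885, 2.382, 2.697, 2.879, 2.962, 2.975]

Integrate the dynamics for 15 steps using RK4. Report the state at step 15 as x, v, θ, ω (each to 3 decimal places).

apply F[0]=-15.000 → step 1: x=-0.001, v=-0.144, θ=-0.143, ω=0.178
apply F[1]=-15.000 → step 2: x=-0.006, v=-0.288, θ=-0.138, ω=0.358
apply F[2]=-14.374 → step 3: x=-0.013, v=-0.426, θ=-0.129, ω=0.531
apply F[3]=-9.674 → step 4: x=-0.022, v=-0.517, θ=-0.117, ω=0.635
apply F[4]=-6.092 → step 5: x=-0.033, v=-0.573, θ=-0.104, ω=0.687
apply F[5]=-3.390 → step 6: x=-0.045, v=-0.602, θ=-0.090, ω=0.703
apply F[6]=-1.380 → step 7: x=-0.057, v=-0.611, θ=-0.076, ω=0.692
apply F[7]=+0.092 → step 8: x=-0.069, v=-0.606, θ=-0.063, ω=0.663
apply F[8]=+1.148 → step 9: x=-0.081, v=-0.591, θ=-0.050, ω=0.622
apply F[9]=+1.885 → step 10: x=-0.093, v=-0.570, θ=-0.038, ω=0.575
apply F[10]=+2.382 → step 11: x=-0.104, v=-0.544, θ=-0.027, ω=0.524
apply F[11]=+2.697 → step 12: x=-0.115, v=-0.515, θ=-0.017, ω=0.473
apply F[12]=+2.879 → step 13: x=-0.125, v=-0.485, θ=-0.008, ω=0.422
apply F[13]=+2.962 → step 14: x=-0.134, v=-0.454, θ=-0.000, ω=0.373
apply F[14]=+2.975 → step 15: x=-0.143, v=-0.424, θ=0.007, ω=0.327

Answer: x=-0.143, v=-0.424, θ=0.007, ω=0.327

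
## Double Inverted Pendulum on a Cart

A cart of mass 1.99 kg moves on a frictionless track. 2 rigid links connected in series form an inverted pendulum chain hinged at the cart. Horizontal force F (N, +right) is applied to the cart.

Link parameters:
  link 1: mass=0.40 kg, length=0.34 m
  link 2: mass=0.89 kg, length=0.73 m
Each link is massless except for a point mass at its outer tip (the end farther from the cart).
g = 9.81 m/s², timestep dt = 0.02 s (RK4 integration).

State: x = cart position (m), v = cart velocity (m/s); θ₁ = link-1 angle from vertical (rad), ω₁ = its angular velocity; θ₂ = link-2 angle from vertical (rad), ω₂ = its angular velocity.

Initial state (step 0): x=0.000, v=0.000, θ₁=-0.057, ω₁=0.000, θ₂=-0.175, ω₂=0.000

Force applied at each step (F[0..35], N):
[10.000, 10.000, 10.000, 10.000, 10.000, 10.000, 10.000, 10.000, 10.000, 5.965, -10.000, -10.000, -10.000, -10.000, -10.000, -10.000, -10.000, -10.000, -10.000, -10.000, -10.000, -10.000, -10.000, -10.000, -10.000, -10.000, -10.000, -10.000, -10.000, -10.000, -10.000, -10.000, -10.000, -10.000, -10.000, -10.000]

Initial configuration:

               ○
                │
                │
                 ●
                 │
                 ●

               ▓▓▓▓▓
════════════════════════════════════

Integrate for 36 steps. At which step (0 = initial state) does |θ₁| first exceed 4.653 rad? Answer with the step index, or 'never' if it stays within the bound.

apply F[0]=+10.000 → step 1: x=0.001, v=0.107, θ₁=-0.059, ω₁=-0.208, θ₂=-0.176, ω₂=-0.095
apply F[1]=+10.000 → step 2: x=0.004, v=0.215, θ₁=-0.065, ω₁=-0.424, θ₂=-0.179, ω₂=-0.188
apply F[2]=+10.000 → step 3: x=0.010, v=0.324, θ₁=-0.076, ω₁=-0.654, θ₂=-0.183, ω₂=-0.276
apply F[3]=+10.000 → step 4: x=0.017, v=0.434, θ₁=-0.092, ω₁=-0.906, θ₂=-0.190, ω₂=-0.357
apply F[4]=+10.000 → step 5: x=0.027, v=0.546, θ₁=-0.113, ω₁=-1.190, θ₂=-0.198, ω₂=-0.426
apply F[5]=+10.000 → step 6: x=0.039, v=0.660, θ₁=-0.140, ω₁=-1.513, θ₂=-0.207, ω₂=-0.482
apply F[6]=+10.000 → step 7: x=0.053, v=0.775, θ₁=-0.173, ω₁=-1.883, θ₂=-0.217, ω₂=-0.520
apply F[7]=+10.000 → step 8: x=0.070, v=0.893, θ₁=-0.215, ω₁=-2.308, θ₂=-0.227, ω₂=-0.537
apply F[8]=+10.000 → step 9: x=0.089, v=1.011, θ₁=-0.266, ω₁=-2.787, θ₂=-0.238, ω₂=-0.534
apply F[9]=+5.965 → step 10: x=0.110, v=1.090, θ₁=-0.326, ω₁=-3.210, θ₂=-0.249, ω₂=-0.511
apply F[10]=-10.000 → step 11: x=0.131, v=1.019, θ₁=-0.391, ω₁=-3.305, θ₂=-0.258, ω₂=-0.451
apply F[11]=-10.000 → step 12: x=0.151, v=0.951, θ₁=-0.459, ω₁=-3.484, θ₂=-0.267, ω₂=-0.366
apply F[12]=-10.000 → step 13: x=0.169, v=0.882, θ₁=-0.531, ω₁=-3.727, θ₂=-0.273, ω₂=-0.263
apply F[13]=-10.000 → step 14: x=0.186, v=0.812, θ₁=-0.608, ω₁=-4.016, θ₂=-0.277, ω₂=-0.155
apply F[14]=-10.000 → step 15: x=0.202, v=0.736, θ₁=-0.692, ω₁=-4.331, θ₂=-0.279, ω₂=-0.052
apply F[15]=-10.000 → step 16: x=0.216, v=0.655, θ₁=-0.781, ω₁=-4.654, θ₂=-0.279, ω₂=0.033
apply F[16]=-10.000 → step 17: x=0.228, v=0.566, θ₁=-0.878, ω₁=-4.976, θ₂=-0.278, ω₂=0.090
apply F[17]=-10.000 → step 18: x=0.238, v=0.470, θ₁=-0.980, ω₁=-5.294, θ₂=-0.276, ω₂=0.112
apply F[18]=-10.000 → step 19: x=0.247, v=0.366, θ₁=-1.089, ω₁=-5.614, θ₂=-0.274, ω₂=0.093
apply F[19]=-10.000 → step 20: x=0.253, v=0.254, θ₁=-1.205, ω₁=-5.943, θ₂=-0.272, ω₂=0.028
apply F[20]=-10.000 → step 21: x=0.257, v=0.134, θ₁=-1.327, ω₁=-6.293, θ₂=-0.273, ω₂=-0.089
apply F[21]=-10.000 → step 22: x=0.258, v=0.005, θ₁=-1.457, ω₁=-6.679, θ₂=-0.276, ω₂=-0.265
apply F[22]=-10.000 → step 23: x=0.257, v=-0.133, θ₁=-1.595, ω₁=-7.117, θ₂=-0.284, ω₂=-0.511
apply F[23]=-10.000 → step 24: x=0.253, v=-0.283, θ₁=-1.742, ω₁=-7.628, θ₂=-0.297, ω₂=-0.843
apply F[24]=-10.000 → step 25: x=0.245, v=-0.446, θ₁=-1.901, ω₁=-8.237, θ₂=-0.318, ω₂=-1.279
apply F[25]=-10.000 → step 26: x=0.235, v=-0.623, θ₁=-2.073, ω₁=-8.975, θ₂=-0.349, ω₂=-1.852
apply F[26]=-10.000 → step 27: x=0.220, v=-0.817, θ₁=-2.261, ω₁=-9.879, θ₂=-0.394, ω₂=-2.600
apply F[27]=-10.000 → step 28: x=0.202, v=-1.025, θ₁=-2.469, ω₁=-10.985, θ₂=-0.455, ω₂=-3.579
apply F[28]=-10.000 → step 29: x=0.179, v=-1.238, θ₁=-2.702, ω₁=-12.301, θ₂=-0.539, ω₂=-4.846
apply F[29]=-10.000 → step 30: x=0.153, v=-1.427, θ₁=-2.962, ω₁=-13.721, θ₂=-0.651, ω₂=-6.427
apply F[30]=-10.000 → step 31: x=0.123, v=-1.540, θ₁=-3.249, ω₁=-14.887, θ₂=-0.797, ω₂=-8.195
apply F[31]=-10.000 → step 32: x=0.092, v=-1.541, θ₁=-3.552, ω₁=-15.229, θ₂=-0.978, ω₂=-9.778
apply F[32]=-10.000 → step 33: x=0.062, v=-1.485, θ₁=-3.851, ω₁=-14.527, θ₂=-1.184, ω₂=-10.799
apply F[33]=-10.000 → step 34: x=0.032, v=-1.479, θ₁=-4.128, ω₁=-13.100, θ₂=-1.406, ω₂=-11.231
apply F[34]=-10.000 → step 35: x=0.002, v=-1.575, θ₁=-4.372, ω₁=-11.239, θ₂=-1.631, ω₂=-11.249
apply F[35]=-10.000 → step 36: x=-0.032, v=-1.772, θ₁=-4.575, ω₁=-8.991, θ₂=-1.854, ω₂=-10.981
max |θ₁| = 4.575 ≤ 4.653 over all 37 states.

Answer: never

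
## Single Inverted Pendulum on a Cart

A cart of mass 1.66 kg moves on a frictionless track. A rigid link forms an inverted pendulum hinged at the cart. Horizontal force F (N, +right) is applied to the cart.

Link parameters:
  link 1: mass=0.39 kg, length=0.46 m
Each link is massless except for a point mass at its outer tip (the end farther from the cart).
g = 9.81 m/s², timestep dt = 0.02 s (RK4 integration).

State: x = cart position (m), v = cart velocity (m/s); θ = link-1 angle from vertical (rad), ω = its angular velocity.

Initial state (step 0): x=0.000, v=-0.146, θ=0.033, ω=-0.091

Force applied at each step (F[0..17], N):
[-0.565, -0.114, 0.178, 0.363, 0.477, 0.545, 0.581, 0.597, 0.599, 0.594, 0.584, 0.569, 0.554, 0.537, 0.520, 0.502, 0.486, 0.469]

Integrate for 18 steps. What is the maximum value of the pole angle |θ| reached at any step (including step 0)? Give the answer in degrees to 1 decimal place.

Answer: 1.9°

Derivation:
apply F[0]=-0.565 → step 1: x=-0.003, v=-0.154, θ=0.031, ω=-0.059
apply F[1]=-0.114 → step 2: x=-0.006, v=-0.157, θ=0.031, ω=-0.040
apply F[2]=+0.178 → step 3: x=-0.009, v=-0.156, θ=0.030, ω=-0.029
apply F[3]=+0.363 → step 4: x=-0.012, v=-0.153, θ=0.029, ω=-0.023
apply F[4]=+0.477 → step 5: x=-0.015, v=-0.149, θ=0.029, ω=-0.020
apply F[5]=+0.545 → step 6: x=-0.018, v=-0.144, θ=0.028, ω=-0.019
apply F[6]=+0.581 → step 7: x=-0.021, v=-0.138, θ=0.028, ω=-0.019
apply F[7]=+0.597 → step 8: x=-0.024, v=-0.132, θ=0.028, ω=-0.020
apply F[8]=+0.599 → step 9: x=-0.026, v=-0.126, θ=0.027, ω=-0.021
apply F[9]=+0.594 → step 10: x=-0.029, v=-0.120, θ=0.027, ω=-0.023
apply F[10]=+0.584 → step 11: x=-0.031, v=-0.114, θ=0.026, ω=-0.024
apply F[11]=+0.569 → step 12: x=-0.033, v=-0.109, θ=0.026, ω=-0.025
apply F[12]=+0.554 → step 13: x=-0.036, v=-0.103, θ=0.025, ω=-0.026
apply F[13]=+0.537 → step 14: x=-0.038, v=-0.098, θ=0.025, ω=-0.027
apply F[14]=+0.520 → step 15: x=-0.039, v=-0.093, θ=0.024, ω=-0.028
apply F[15]=+0.502 → step 16: x=-0.041, v=-0.088, θ=0.024, ω=-0.028
apply F[16]=+0.486 → step 17: x=-0.043, v=-0.083, θ=0.023, ω=-0.029
apply F[17]=+0.469 → step 18: x=-0.045, v=-0.079, θ=0.023, ω=-0.029
Max |angle| over trajectory = 0.033 rad = 1.9°.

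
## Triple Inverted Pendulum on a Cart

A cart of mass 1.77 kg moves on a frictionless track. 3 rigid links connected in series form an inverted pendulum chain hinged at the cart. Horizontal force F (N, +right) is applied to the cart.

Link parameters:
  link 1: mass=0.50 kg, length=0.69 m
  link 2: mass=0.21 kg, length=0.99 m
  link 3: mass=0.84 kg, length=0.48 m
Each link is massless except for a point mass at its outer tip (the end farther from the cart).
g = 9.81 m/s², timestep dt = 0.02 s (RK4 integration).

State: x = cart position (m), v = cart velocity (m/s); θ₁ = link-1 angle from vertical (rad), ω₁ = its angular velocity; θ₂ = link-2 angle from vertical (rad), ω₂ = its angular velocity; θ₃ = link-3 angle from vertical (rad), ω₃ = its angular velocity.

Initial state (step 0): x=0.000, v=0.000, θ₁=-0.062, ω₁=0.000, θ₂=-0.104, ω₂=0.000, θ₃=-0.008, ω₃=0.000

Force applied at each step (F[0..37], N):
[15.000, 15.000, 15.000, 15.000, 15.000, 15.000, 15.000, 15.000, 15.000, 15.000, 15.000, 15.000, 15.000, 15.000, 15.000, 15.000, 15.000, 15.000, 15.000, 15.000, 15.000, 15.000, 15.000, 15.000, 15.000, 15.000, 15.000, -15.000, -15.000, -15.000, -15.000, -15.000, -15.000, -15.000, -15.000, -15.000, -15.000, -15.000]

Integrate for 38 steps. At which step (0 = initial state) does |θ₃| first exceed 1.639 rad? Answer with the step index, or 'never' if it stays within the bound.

Answer: never

Derivation:
apply F[0]=+15.000 → step 1: x=0.002, v=0.179, θ₁=-0.065, ω₁=-0.255, θ₂=-0.105, ω₂=-0.092, θ₃=-0.006, ω₃=0.178
apply F[1]=+15.000 → step 2: x=0.007, v=0.359, θ₁=-0.072, ω₁=-0.514, θ₂=-0.108, ω₂=-0.184, θ₃=-0.001, ω₃=0.362
apply F[2]=+15.000 → step 3: x=0.016, v=0.540, θ₁=-0.085, ω₁=-0.782, θ₂=-0.112, ω₂=-0.274, θ₃=0.008, ω₃=0.555
apply F[3]=+15.000 → step 4: x=0.029, v=0.722, θ₁=-0.104, ω₁=-1.062, θ₂=-0.119, ω₂=-0.363, θ₃=0.021, ω₃=0.758
apply F[4]=+15.000 → step 5: x=0.045, v=0.906, θ₁=-0.128, ω₁=-1.356, θ₂=-0.127, ω₂=-0.445, θ₃=0.039, ω₃=0.967
apply F[5]=+15.000 → step 6: x=0.065, v=1.090, θ₁=-0.158, ω₁=-1.664, θ₂=-0.136, ω₂=-0.517, θ₃=0.060, ω₃=1.170
apply F[6]=+15.000 → step 7: x=0.089, v=1.274, θ₁=-0.194, ω₁=-1.984, θ₂=-0.147, ω₂=-0.574, θ₃=0.085, ω₃=1.351
apply F[7]=+15.000 → step 8: x=0.116, v=1.455, θ₁=-0.237, ω₁=-2.311, θ₂=-0.159, ω₂=-0.609, θ₃=0.114, ω₃=1.489
apply F[8]=+15.000 → step 9: x=0.147, v=1.633, θ₁=-0.287, ω₁=-2.640, θ₂=-0.172, ω₂=-0.621, θ₃=0.144, ω₃=1.564
apply F[9]=+15.000 → step 10: x=0.181, v=1.804, θ₁=-0.343, ω₁=-2.964, θ₂=-0.184, ω₂=-0.611, θ₃=0.176, ω₃=1.562
apply F[10]=+15.000 → step 11: x=0.219, v=1.968, θ₁=-0.405, ω₁=-3.277, θ₂=-0.196, ω₂=-0.585, θ₃=0.206, ω₃=1.478
apply F[11]=+15.000 → step 12: x=0.260, v=2.122, θ₁=-0.474, ω₁=-3.572, θ₂=-0.207, ω₂=-0.551, θ₃=0.234, ω₃=1.314
apply F[12]=+15.000 → step 13: x=0.304, v=2.265, θ₁=-0.548, ω₁=-3.846, θ₂=-0.218, ω₂=-0.521, θ₃=0.258, ω₃=1.079
apply F[13]=+15.000 → step 14: x=0.350, v=2.396, θ₁=-0.628, ω₁=-4.096, θ₂=-0.228, ω₂=-0.506, θ₃=0.277, ω₃=0.783
apply F[14]=+15.000 → step 15: x=0.400, v=2.514, θ₁=-0.712, ω₁=-4.322, θ₂=-0.238, ω₂=-0.513, θ₃=0.289, ω₃=0.440
apply F[15]=+15.000 → step 16: x=0.451, v=2.620, θ₁=-0.800, ω₁=-4.523, θ₂=-0.249, ω₂=-0.550, θ₃=0.295, ω₃=0.064
apply F[16]=+15.000 → step 17: x=0.504, v=2.713, θ₁=-0.893, ω₁=-4.701, θ₂=-0.261, ω₂=-0.622, θ₃=0.292, ω₃=-0.333
apply F[17]=+15.000 → step 18: x=0.559, v=2.794, θ₁=-0.988, ω₁=-4.859, θ₂=-0.274, ω₂=-0.730, θ₃=0.281, ω₃=-0.742
apply F[18]=+15.000 → step 19: x=0.616, v=2.864, θ₁=-1.087, ω₁=-4.997, θ₂=-0.290, ω₂=-0.875, θ₃=0.262, ω₃=-1.156
apply F[19]=+15.000 → step 20: x=0.674, v=2.923, θ₁=-1.188, ω₁=-5.119, θ₂=-0.309, ω₂=-1.054, θ₃=0.235, ω₃=-1.569
apply F[20]=+15.000 → step 21: x=0.733, v=2.972, θ₁=-1.291, ω₁=-5.224, θ₂=-0.332, ω₂=-1.266, θ₃=0.199, ω₃=-1.982
apply F[21]=+15.000 → step 22: x=0.793, v=3.013, θ₁=-1.397, ω₁=-5.313, θ₂=-0.360, ω₂=-1.506, θ₃=0.156, ω₃=-2.393
apply F[22]=+15.000 → step 23: x=0.853, v=3.046, θ₁=-1.504, ω₁=-5.382, θ₂=-0.393, ω₂=-1.773, θ₃=0.104, ω₃=-2.805
apply F[23]=+15.000 → step 24: x=0.914, v=3.074, θ₁=-1.612, ω₁=-5.429, θ₂=-0.431, ω₂=-2.059, θ₃=0.043, ω₃=-3.223
apply F[24]=+15.000 → step 25: x=0.976, v=3.097, θ₁=-1.721, ω₁=-5.445, θ₂=-0.475, ω₂=-2.360, θ₃=-0.025, ω₃=-3.652
apply F[25]=+15.000 → step 26: x=1.038, v=3.120, θ₁=-1.830, ω₁=-5.424, θ₂=-0.526, ω₂=-2.668, θ₃=-0.103, ω₃=-4.096
apply F[26]=+15.000 → step 27: x=1.101, v=3.144, θ₁=-1.937, ω₁=-5.351, θ₂=-0.582, ω₂=-2.976, θ₃=-0.189, ω₃=-4.559
apply F[27]=-15.000 → step 28: x=1.161, v=2.897, θ₁=-2.045, ω₁=-5.429, θ₂=-0.642, ω₂=-3.057, θ₃=-0.285, ω₃=-4.979
apply F[28]=-15.000 → step 29: x=1.217, v=2.647, θ₁=-2.154, ω₁=-5.487, θ₂=-0.704, ω₂=-3.165, θ₃=-0.388, ω₃=-5.402
apply F[29]=-15.000 → step 30: x=1.267, v=2.396, θ₁=-2.264, ω₁=-5.515, θ₂=-0.769, ω₂=-3.304, θ₃=-0.501, ω₃=-5.816
apply F[30]=-15.000 → step 31: x=1.313, v=2.146, θ₁=-2.375, ω₁=-5.496, θ₂=-0.837, ω₂=-3.481, θ₃=-0.621, ω₃=-6.204
apply F[31]=-15.000 → step 32: x=1.353, v=1.902, θ₁=-2.484, ω₁=-5.417, θ₂=-0.909, ω₂=-3.702, θ₃=-0.748, ω₃=-6.544
apply F[32]=-15.000 → step 33: x=1.389, v=1.666, θ₁=-2.591, ω₁=-5.261, θ₂=-0.985, ω₂=-3.971, θ₃=-0.882, ω₃=-6.812
apply F[33]=-15.000 → step 34: x=1.420, v=1.441, θ₁=-2.694, ω₁=-5.018, θ₂=-1.068, ω₂=-4.291, θ₃=-1.020, ω₃=-6.982
apply F[34]=-15.000 → step 35: x=1.447, v=1.229, θ₁=-2.791, ω₁=-4.677, θ₂=-1.157, ω₂=-4.658, θ₃=-1.161, ω₃=-7.035
apply F[35]=-15.000 → step 36: x=1.469, v=1.028, θ₁=-2.880, ω₁=-4.234, θ₂=-1.254, ω₂=-5.067, θ₃=-1.301, ω₃=-6.963
apply F[36]=-15.000 → step 37: x=1.488, v=0.837, θ₁=-2.960, ω₁=-3.687, θ₂=-1.360, ω₂=-5.509, θ₃=-1.438, ω₃=-6.772
apply F[37]=-15.000 → step 38: x=1.503, v=0.655, θ₁=-3.027, ω₁=-3.031, θ₂=-1.475, ω₂=-5.974, θ₃=-1.571, ω₃=-6.482
max |θ₃| = 1.571 ≤ 1.639 over all 39 states.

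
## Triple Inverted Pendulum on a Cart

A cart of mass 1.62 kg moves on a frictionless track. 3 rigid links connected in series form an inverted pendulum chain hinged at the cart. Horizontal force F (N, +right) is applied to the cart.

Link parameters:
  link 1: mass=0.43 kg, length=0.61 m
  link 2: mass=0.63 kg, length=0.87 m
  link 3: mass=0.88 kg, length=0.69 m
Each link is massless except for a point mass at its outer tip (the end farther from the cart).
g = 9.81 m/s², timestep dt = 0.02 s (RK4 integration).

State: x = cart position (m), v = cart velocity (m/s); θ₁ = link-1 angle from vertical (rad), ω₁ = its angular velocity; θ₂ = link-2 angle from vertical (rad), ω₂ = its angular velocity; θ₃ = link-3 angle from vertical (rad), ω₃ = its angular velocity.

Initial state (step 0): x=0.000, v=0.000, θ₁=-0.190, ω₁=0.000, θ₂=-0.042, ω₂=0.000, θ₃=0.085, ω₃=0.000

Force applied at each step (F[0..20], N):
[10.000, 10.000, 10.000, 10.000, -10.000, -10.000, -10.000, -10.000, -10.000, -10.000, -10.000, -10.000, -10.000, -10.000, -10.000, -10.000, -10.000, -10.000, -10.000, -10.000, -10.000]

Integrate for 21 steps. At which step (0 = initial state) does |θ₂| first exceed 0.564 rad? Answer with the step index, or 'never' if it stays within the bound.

Answer: never

Derivation:
apply F[0]=+10.000 → step 1: x=0.002, v=0.157, θ₁=-0.194, ω₁=-0.439, θ₂=-0.041, ω₂=0.085, θ₃=0.086, ω₃=0.064
apply F[1]=+10.000 → step 2: x=0.006, v=0.314, θ₁=-0.208, ω₁=-0.882, θ₂=-0.039, ω₂=0.173, θ₃=0.088, ω₃=0.124
apply F[2]=+10.000 → step 3: x=0.014, v=0.470, θ₁=-0.230, ω₁=-1.328, θ₂=-0.034, ω₂=0.266, θ₃=0.091, ω₃=0.178
apply F[3]=+10.000 → step 4: x=0.025, v=0.624, θ₁=-0.261, ω₁=-1.772, θ₂=-0.028, ω₂=0.360, θ₃=0.095, ω₃=0.221
apply F[4]=-10.000 → step 5: x=0.037, v=0.544, θ₁=-0.298, ω₁=-1.922, θ₂=-0.019, ω₂=0.511, θ₃=0.100, ω₃=0.275
apply F[5]=-10.000 → step 6: x=0.047, v=0.465, θ₁=-0.338, ω₁=-2.089, θ₂=-0.007, ω₂=0.674, θ₃=0.106, ω₃=0.319
apply F[6]=-10.000 → step 7: x=0.055, v=0.384, θ₁=-0.381, ω₁=-2.264, θ₂=0.008, ω₂=0.842, θ₃=0.112, ω₃=0.354
apply F[7]=-10.000 → step 8: x=0.062, v=0.300, θ₁=-0.428, ω₁=-2.436, θ₂=0.026, ω₂=1.009, θ₃=0.120, ω₃=0.379
apply F[8]=-10.000 → step 9: x=0.067, v=0.213, θ₁=-0.479, ω₁=-2.598, θ₂=0.048, ω₂=1.169, θ₃=0.127, ω₃=0.396
apply F[9]=-10.000 → step 10: x=0.071, v=0.121, θ₁=-0.532, ω₁=-2.746, θ₂=0.073, ω₂=1.316, θ₃=0.135, ω₃=0.406
apply F[10]=-10.000 → step 11: x=0.072, v=0.025, θ₁=-0.588, ω₁=-2.877, θ₂=0.101, ω₂=1.450, θ₃=0.144, ω₃=0.411
apply F[11]=-10.000 → step 12: x=0.072, v=-0.074, θ₁=-0.647, ω₁=-2.994, θ₂=0.131, ω₂=1.569, θ₃=0.152, ω₃=0.413
apply F[12]=-10.000 → step 13: x=0.069, v=-0.177, θ₁=-0.708, ω₁=-3.098, θ₂=0.163, ω₂=1.673, θ₃=0.160, ω₃=0.413
apply F[13]=-10.000 → step 14: x=0.065, v=-0.283, θ₁=-0.771, ω₁=-3.194, θ₂=0.198, ω₂=1.763, θ₃=0.168, ω₃=0.413
apply F[14]=-10.000 → step 15: x=0.058, v=-0.391, θ₁=-0.836, ω₁=-3.285, θ₂=0.234, ω₂=1.841, θ₃=0.177, ω₃=0.414
apply F[15]=-10.000 → step 16: x=0.049, v=-0.502, θ₁=-0.902, ω₁=-3.374, θ₂=0.271, ω₂=1.906, θ₃=0.185, ω₃=0.416
apply F[16]=-10.000 → step 17: x=0.038, v=-0.614, θ₁=-0.971, ω₁=-3.465, θ₂=0.310, ω₂=1.960, θ₃=0.193, ω₃=0.420
apply F[17]=-10.000 → step 18: x=0.024, v=-0.729, θ₁=-1.041, ω₁=-3.562, θ₂=0.350, ω₂=2.002, θ₃=0.202, ω₃=0.426
apply F[18]=-10.000 → step 19: x=0.009, v=-0.845, θ₁=-1.113, ω₁=-3.668, θ₂=0.390, ω₂=2.031, θ₃=0.210, ω₃=0.434
apply F[19]=-10.000 → step 20: x=-0.010, v=-0.964, θ₁=-1.188, ω₁=-3.790, θ₂=0.431, ω₂=2.047, θ₃=0.219, ω₃=0.445
apply F[20]=-10.000 → step 21: x=-0.030, v=-1.086, θ₁=-1.265, ω₁=-3.931, θ₂=0.472, ω₂=2.048, θ₃=0.228, ω₃=0.458
max |θ₂| = 0.472 ≤ 0.564 over all 22 states.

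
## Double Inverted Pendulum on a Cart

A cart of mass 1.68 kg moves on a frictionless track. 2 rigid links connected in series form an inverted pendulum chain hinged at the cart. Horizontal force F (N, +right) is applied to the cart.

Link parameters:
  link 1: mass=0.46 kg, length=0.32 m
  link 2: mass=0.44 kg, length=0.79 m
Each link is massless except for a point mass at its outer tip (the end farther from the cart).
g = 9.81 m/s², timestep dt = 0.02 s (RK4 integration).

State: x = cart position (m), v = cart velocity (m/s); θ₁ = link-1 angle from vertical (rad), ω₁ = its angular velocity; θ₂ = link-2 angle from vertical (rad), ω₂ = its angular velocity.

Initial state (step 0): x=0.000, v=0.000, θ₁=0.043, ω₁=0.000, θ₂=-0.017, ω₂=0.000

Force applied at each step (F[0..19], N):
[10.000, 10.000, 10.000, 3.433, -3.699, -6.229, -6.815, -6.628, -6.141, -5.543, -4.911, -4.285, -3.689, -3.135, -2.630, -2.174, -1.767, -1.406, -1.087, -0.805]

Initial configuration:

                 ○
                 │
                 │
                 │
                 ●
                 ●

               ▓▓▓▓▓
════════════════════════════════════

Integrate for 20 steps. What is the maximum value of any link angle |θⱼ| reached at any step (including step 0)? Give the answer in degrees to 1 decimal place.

Answer: 3.9°

Derivation:
apply F[0]=+10.000 → step 1: x=0.001, v=0.115, θ₁=0.040, ω₁=-0.297, θ₂=-0.017, ω₂=-0.029
apply F[1]=+10.000 → step 2: x=0.005, v=0.230, θ₁=0.031, ω₁=-0.603, θ₂=-0.018, ω₂=-0.056
apply F[2]=+10.000 → step 3: x=0.010, v=0.346, θ₁=0.016, ω₁=-0.927, θ₂=-0.019, ω₂=-0.076
apply F[3]=+3.433 → step 4: x=0.018, v=0.387, θ₁=-0.004, ω₁=-1.034, θ₂=-0.021, ω₂=-0.089
apply F[4]=-3.699 → step 5: x=0.025, v=0.344, θ₁=-0.023, ω₁=-0.904, θ₂=-0.023, ω₂=-0.093
apply F[5]=-6.229 → step 6: x=0.031, v=0.273, θ₁=-0.039, ω₁=-0.706, θ₂=-0.025, ω₂=-0.089
apply F[6]=-6.815 → step 7: x=0.036, v=0.197, θ₁=-0.051, ω₁=-0.508, θ₂=-0.027, ω₂=-0.079
apply F[7]=-6.628 → step 8: x=0.039, v=0.124, θ₁=-0.060, ω₁=-0.331, θ₂=-0.028, ω₂=-0.065
apply F[8]=-6.141 → step 9: x=0.041, v=0.057, θ₁=-0.065, ω₁=-0.182, θ₂=-0.029, ω₂=-0.049
apply F[9]=-5.543 → step 10: x=0.041, v=-0.002, θ₁=-0.067, ω₁=-0.061, θ₂=-0.030, ω₂=-0.031
apply F[10]=-4.911 → step 11: x=0.041, v=-0.053, θ₁=-0.067, ω₁=0.035, θ₂=-0.030, ω₂=-0.012
apply F[11]=-4.285 → step 12: x=0.039, v=-0.097, θ₁=-0.066, ω₁=0.110, θ₂=-0.030, ω₂=0.006
apply F[12]=-3.689 → step 13: x=0.037, v=-0.134, θ₁=-0.063, ω₁=0.165, θ₂=-0.030, ω₂=0.023
apply F[13]=-3.135 → step 14: x=0.034, v=-0.165, θ₁=-0.060, ω₁=0.205, θ₂=-0.029, ω₂=0.038
apply F[14]=-2.630 → step 15: x=0.031, v=-0.190, θ₁=-0.055, ω₁=0.232, θ₂=-0.029, ω₂=0.052
apply F[15]=-2.174 → step 16: x=0.027, v=-0.210, θ₁=-0.050, ω₁=0.249, θ₂=-0.027, ω₂=0.064
apply F[16]=-1.767 → step 17: x=0.022, v=-0.226, θ₁=-0.045, ω₁=0.257, θ₂=-0.026, ω₂=0.074
apply F[17]=-1.406 → step 18: x=0.017, v=-0.239, θ₁=-0.040, ω₁=0.259, θ₂=-0.024, ω₂=0.083
apply F[18]=-1.087 → step 19: x=0.013, v=-0.248, θ₁=-0.035, ω₁=0.256, θ₂=-0.023, ω₂=0.089
apply F[19]=-0.805 → step 20: x=0.008, v=-0.254, θ₁=-0.030, ω₁=0.249, θ₂=-0.021, ω₂=0.095
Max |angle| over trajectory = 0.067 rad = 3.9°.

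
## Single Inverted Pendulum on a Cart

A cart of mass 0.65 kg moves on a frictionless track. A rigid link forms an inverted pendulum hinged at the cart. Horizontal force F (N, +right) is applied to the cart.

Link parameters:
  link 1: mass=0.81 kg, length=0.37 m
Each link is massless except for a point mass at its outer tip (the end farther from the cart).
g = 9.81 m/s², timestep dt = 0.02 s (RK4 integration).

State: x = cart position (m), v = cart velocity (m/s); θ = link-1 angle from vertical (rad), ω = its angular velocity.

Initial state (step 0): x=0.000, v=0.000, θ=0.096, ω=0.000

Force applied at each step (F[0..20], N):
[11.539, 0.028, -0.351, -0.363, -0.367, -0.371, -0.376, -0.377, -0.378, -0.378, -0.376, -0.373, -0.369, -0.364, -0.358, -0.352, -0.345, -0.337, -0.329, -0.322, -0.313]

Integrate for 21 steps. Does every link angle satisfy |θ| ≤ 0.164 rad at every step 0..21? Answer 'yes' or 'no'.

Answer: yes

Derivation:
apply F[0]=+11.539 → step 1: x=0.003, v=0.329, θ=0.088, ω=-0.836
apply F[1]=+0.028 → step 2: x=0.010, v=0.311, θ=0.072, ω=-0.746
apply F[2]=-0.351 → step 3: x=0.016, v=0.285, θ=0.058, ω=-0.641
apply F[3]=-0.363 → step 4: x=0.021, v=0.261, θ=0.046, ω=-0.549
apply F[4]=-0.367 → step 5: x=0.026, v=0.240, θ=0.036, ω=-0.471
apply F[5]=-0.371 → step 6: x=0.031, v=0.221, θ=0.027, ω=-0.403
apply F[6]=-0.376 → step 7: x=0.035, v=0.204, θ=0.020, ω=-0.343
apply F[7]=-0.377 → step 8: x=0.039, v=0.188, θ=0.013, ω=-0.292
apply F[8]=-0.378 → step 9: x=0.043, v=0.174, θ=0.008, ω=-0.248
apply F[9]=-0.378 → step 10: x=0.046, v=0.161, θ=0.004, ω=-0.210
apply F[10]=-0.376 → step 11: x=0.049, v=0.149, θ=-0.000, ω=-0.177
apply F[11]=-0.373 → step 12: x=0.052, v=0.138, θ=-0.004, ω=-0.148
apply F[12]=-0.369 → step 13: x=0.054, v=0.128, θ=-0.006, ω=-0.124
apply F[13]=-0.364 → step 14: x=0.057, v=0.119, θ=-0.009, ω=-0.102
apply F[14]=-0.358 → step 15: x=0.059, v=0.110, θ=-0.010, ω=-0.084
apply F[15]=-0.352 → step 16: x=0.061, v=0.102, θ=-0.012, ω=-0.068
apply F[16]=-0.345 → step 17: x=0.063, v=0.094, θ=-0.013, ω=-0.054
apply F[17]=-0.337 → step 18: x=0.065, v=0.087, θ=-0.014, ω=-0.042
apply F[18]=-0.329 → step 19: x=0.067, v=0.081, θ=-0.015, ω=-0.032
apply F[19]=-0.322 → step 20: x=0.068, v=0.074, θ=-0.015, ω=-0.024
apply F[20]=-0.313 → step 21: x=0.070, v=0.069, θ=-0.016, ω=-0.016
Max |angle| over trajectory = 0.096 rad; bound = 0.164 → within bound.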